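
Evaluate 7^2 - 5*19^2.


x^2 - d*y^2
= 7^2 - 5*19^2
= 49 - 1805
= -1756

-1756


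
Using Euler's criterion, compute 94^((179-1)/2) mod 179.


p = 179 is prime and the exponent is (p-1)/2 = 89, so by Euler's criterion 94^89 = (94/179) = +1 or -1 mod 179.
Compute by square-and-multiply:
  89 = 64 + 16 + 8 + 1 (binary 1011001)
  Repeated squaring mod 179: 94^1 = 94, 94^2 = 65, 94^4 = 108, 94^8 = 29, 94^16 = 125, 94^32 = 52, 94^64 = 19
  94^89 = 94^64 * 94^16 * 94^8 * 94^1 = 19 * 125 * 29 * 94 mod 179
    19 * 125 = 2375 = 48 mod 179
    48 * 29 = 1392 = 139 mod 179
    139 * 94 = 13066 = 178 mod 179
  94^89 = 178 mod 179
Result 178 = p - 1 = -1 mod 179: 94 is a quadratic non-residue mod 179. As a residue in [0, p-1] the value is 178.
94^89 mod 179 = 178

178


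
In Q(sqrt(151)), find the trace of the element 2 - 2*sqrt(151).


Tr(a + b*sqrt(d)) = (a + b*sqrt(d)) + (a - b*sqrt(d)) = 2a
= 2 * (2)
= 4

4


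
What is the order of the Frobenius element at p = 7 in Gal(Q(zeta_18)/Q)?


The Frobenius at p in Gal(Q(zeta_n)/Q) = (Z/nZ)* is the class of p, so its order is ord_18(7), the smallest k >= 1 with 7^k = 1 mod 18.
n = 18 = 2 * 3^2, phi(18) = 6; the order divides phi(n).
Divisors of 6: 1, 2, 3, 6
Repeated squaring mod 18: 7^1 = 7, 7^2 = 13, 7^4 = 7
Test divisors in increasing order:
  k=1: 7^1 = 7 mod 18
  k=2: 7^2 = 13 mod 18
  k=3: 7^3 = 13 * 7 = 1 mod 18  <- first divisor giving 1
Order = 3

3


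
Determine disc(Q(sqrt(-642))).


For K = Q(sqrt(d)) with d squarefree: disc(K) = d if d = 1 mod 4, and disc(K) = 4d if d = 2 or 3 mod 4.
Here d = -642, and d mod 4 = 2.
d = 2 mod 4, not 1 (O_K = Z[sqrt(d)]), so disc(K) = 4d = 4 * (-642) = -2568

-2568


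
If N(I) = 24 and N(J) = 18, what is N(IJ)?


N(IJ) = N(I) * N(J)
= 24 * 18
= 432

432


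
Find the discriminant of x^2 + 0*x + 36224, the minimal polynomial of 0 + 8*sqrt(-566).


The element 0 + 8*sqrt(-566) has minimal polynomial:
x^2 + 0*x + 36224
Discriminant = (0)^2 - 4*(36224)
= 0 - 144896
= -144896

-144896


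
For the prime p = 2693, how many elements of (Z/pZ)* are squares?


For prime p, the number of non-zero quadratic residues is (p-1)/2.
= (2693-1)/2
= 1346

1346


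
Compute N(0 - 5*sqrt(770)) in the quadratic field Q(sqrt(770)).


N(a + b*sqrt(d)) = a^2 - d*b^2
= (0)^2 - (770)*(-5)^2
= 0 - 19250
= -19250

-19250


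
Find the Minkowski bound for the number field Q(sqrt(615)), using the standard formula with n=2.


d = 615, d mod 4 = 3, so disc(K) = 4d = 2460; |disc(K)| = 2460
Real quadratic field, so n = 2, s = r2 = 0, r1 = 2
M = (n!/n^n) * (4/pi)^s * sqrt(|disc(K)|) = (2!/2^2) * (4/pi)^0 * sqrt(2460)
= 0.5 * 1.000000 * 49.598387
= 24.7992

24.7992


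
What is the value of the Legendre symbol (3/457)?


p = 457 is prime, so compute (3/457) with the reciprocity algorithm (Jacobi-symbol steps: pull out 2s via (2/n), flip via reciprocity, reduce):
  reciprocity: (3/457) -> +(457/3)
  reduce: (1/3)
  (1/3) = 1
Product of signs = 1
(3/457) = 1

1


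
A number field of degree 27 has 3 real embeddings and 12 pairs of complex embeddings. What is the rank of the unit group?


By Dirichlet's unit theorem:
rank = r1 + r2 - 1
= 3 + 12 - 1
= 14

14


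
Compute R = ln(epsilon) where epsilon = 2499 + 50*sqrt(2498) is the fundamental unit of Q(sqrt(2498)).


epsilon = 2499 + 50*sqrt(2498)
= 4997.9998
R = ln(4997.9998)
= 8.5168

8.5168


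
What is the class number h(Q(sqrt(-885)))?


K = Q(sqrt(-885)). d mod 4 = 3, so D = disc(K) = 4d = -3540
h(K) equals the number of primitive reduced positive-definite forms (a, b, c) = a*x^2 + b*x*y + c*y^2 with b^2 - 4ac = D,
where reduced means |b| <= a <= c, with b >= 0 whenever |b| = a or a = c, and primitive means gcd(a, b, c) = 1.
Reduced forces 3a^2 <= |D| = 3540, so 1 <= a <= 34; b must have the parity of D, and c = (b^2 - D)/(4a) must be an integer >= a.
Enumerate a = 1..34, b in [-a, a]:
  a=1: (1, 0, 885)  [1]
  a=2: (2, 2, 443)  [1]
  a=3: (3, 0, 295)  [1]
  a=4: none
  a=5: (5, 0, 177)  [1]
  a=6: (6, 6, 149)  [1]
  a=7: (7, -4, 127), (7, 4, 127)  [2]
  a=8..9: none
  a=10: (10, 10, 91)  [1]
  a=11..12: none
  a=13: (13, -10, 70), (13, 10, 70)  [2]
  a=14: (14, -10, 65), (14, 10, 65)  [2]
  a=15: (15, 0, 59)  [1]
  a=16: none
  a=17: (17, -8, 53), (17, 8, 53)  [2]
  a=18..20: none
  a=21: (21, -18, 46), (21, 18, 46)  [2]
  a=22: none
  a=23: (23, -18, 42), (23, 18, 42)  [2]
  a=24..25: none
  a=26: (26, -10, 35), (26, 10, 35)  [2]
  a=27..29: none
  a=30: (30, 30, 37)  [1]
  a=31: (31, -26, 34), (31, 26, 34)  [2]
  a=32..34: none
Total reduced forms: 1 + 1 + 1 + 1 + 1 + 2 + 1 + 2 + 2 + 1 + 2 + 2 + 2 + 2 + 1 + 2 = 24
h = 24

24


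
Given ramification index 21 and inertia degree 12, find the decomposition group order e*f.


|D_P| = e * f
= 21 * 12
= 252

252


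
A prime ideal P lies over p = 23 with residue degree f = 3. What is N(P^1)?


N(P^a) = p^(a*f)
= 23^(1*3)
= 23^3
= 12167

12167


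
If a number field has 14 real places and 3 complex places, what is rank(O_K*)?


By Dirichlet's unit theorem:
rank = r1 + r2 - 1
= 14 + 3 - 1
= 16

16


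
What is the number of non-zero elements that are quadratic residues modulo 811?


For prime p, the number of non-zero quadratic residues is (p-1)/2.
= (811-1)/2
= 405

405


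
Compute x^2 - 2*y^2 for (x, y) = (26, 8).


x^2 - d*y^2
= 26^2 - 2*8^2
= 676 - 128
= 548

548


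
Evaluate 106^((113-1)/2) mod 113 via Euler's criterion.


p = 113 is prime and the exponent is (p-1)/2 = 56, so by Euler's criterion 106^56 = (106/113) = +1 or -1 mod 113.
Compute by square-and-multiply:
  56 = 32 + 16 + 8 (binary 111000)
  Repeated squaring mod 113: 106^1 = 106, 106^2 = 49, 106^4 = 28, 106^8 = 106, 106^16 = 49, 106^32 = 28
  106^56 = 106^32 * 106^16 * 106^8 = 28 * 49 * 106 mod 113
    28 * 49 = 1372 = 16 mod 113
    16 * 106 = 1696 = 1 mod 113
  106^56 = 1 mod 113
Result 1: 106 is a quadratic residue mod 113.
106^56 mod 113 = 1

1


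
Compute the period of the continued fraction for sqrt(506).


Run the CF algorithm for sqrt(506).
a_0 = floor(sqrt(506)) = 22; set m_0=0, q_0=1.
Recurrence: m' = q*a - m,  q' = (d - m'^2)/q,  a' = floor((a_0 + m')/q').
  step 1: m=22, q=22, a=2
  step 2: m=22, q=1, a=44
a_2 = 2*a_0 = 44, so the period closes here.
sqrt(506) = [22; 2, 44]
Period length = 2

2


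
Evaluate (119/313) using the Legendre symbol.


p = 313 is prime, so compute (119/313) with the reciprocity algorithm (Jacobi-symbol steps: pull out 2s via (2/n), flip via reciprocity, reduce):
  reciprocity: (119/313) -> +(313/119)
  reduce: (75/119)
  reciprocity: (75/119) -> -(119/75)
  reduce: (44/75)
  pull out 2: (2/75) = -1  (since 75 mod 8 = 3)
  pull out 2: (2/75) = -1  (since 75 mod 8 = 3)
  reciprocity: (11/75) -> -(75/11)
  reduce: (9/11)
  reciprocity: (9/11) -> +(11/9)
  reduce: (2/9)
  pull out 2: (2/9) = +1  (since 9 mod 8 = 1)
  (1/9) = 1
Product of signs = 1
(119/313) = 1

1


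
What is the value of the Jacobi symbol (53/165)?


Compute (53/165) via quadratic reciprocity:
  reciprocity: (53/165) -> +(165/53)
  reduce: (6/53)
  pull out 2: (2/53) = -1  (since 53 mod 8 = 5)
  reciprocity: (3/53) -> +(53/3)
  reduce: (2/3)
  pull out 2: (2/3) = -1  (since 3 mod 8 = 3)
  (1/3) = 1
Product of signs = 1

1


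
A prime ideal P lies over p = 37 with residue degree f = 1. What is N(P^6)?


N(P^a) = p^(a*f)
= 37^(6*1)
= 37^6
= 2565726409

2565726409


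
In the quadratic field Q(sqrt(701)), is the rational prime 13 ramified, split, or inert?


K = Q(sqrt(701)). Since d mod 4 = 1, disc(K) = 701.
Check p | disc: 701 mod 13 = 12.
p does not divide disc. Compute Legendre symbol (d/p):
12^((13-1)/2) mod 13 = 1
(d/p) = 1, so p splits: (p) = P*P' with e=1, f=1, g=2.
Therefore p is split.

split


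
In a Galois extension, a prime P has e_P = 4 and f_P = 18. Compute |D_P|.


|D_P| = e * f
= 4 * 18
= 72

72


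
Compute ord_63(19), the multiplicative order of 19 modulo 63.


We want ord_63(19), the smallest k >= 1 with 19^k = 1 mod 63.
n = 63 = 3^2 * 7, phi(63) = 36; the order divides phi(n).
Divisors of 36: 1, 2, 3, 4, 6, 9, 12, 18, 36
Repeated squaring mod 63: 19^1 = 19, 19^2 = 46, 19^4 = 37, 19^8 = 46, 19^16 = 37, 19^32 = 46
Test divisors in increasing order:
  k=1: 19^1 = 19 mod 63
  k=2: 19^2 = 46 mod 63
  k=3: 19^3 = 46 * 19 = 55 mod 63
  k=4: 19^4 = 37 mod 63
  k=6: 19^6 = 37 * 46 = 1 mod 63  <- first divisor giving 1
Order = 6

6


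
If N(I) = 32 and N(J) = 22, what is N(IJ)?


N(IJ) = N(I) * N(J)
= 32 * 22
= 704

704


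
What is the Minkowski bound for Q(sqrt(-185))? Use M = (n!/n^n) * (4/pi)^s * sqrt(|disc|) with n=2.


d = -185, d mod 4 = 3, so disc(K) = 4d = -740; |disc(K)| = 740
Imaginary quadratic field, so n = 2, s = r2 = 1, r1 = 0
M = (n!/n^n) * (4/pi)^s * sqrt(|disc(K)|) = (2!/2^2) * (4/pi)^1 * sqrt(740)
= 0.5 * 1.273240 * 27.202941
= 17.3179

17.3179


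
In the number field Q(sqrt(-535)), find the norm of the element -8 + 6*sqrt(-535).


N(a + b*sqrt(d)) = a^2 - d*b^2
= (-8)^2 - (-535)*(6)^2
= 64 + 19260
= 19324

19324


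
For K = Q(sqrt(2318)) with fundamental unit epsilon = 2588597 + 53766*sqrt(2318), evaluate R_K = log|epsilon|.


epsilon = 2588597 + 53766*sqrt(2318)
= 5.1772e+06
R = ln(5.1772e+06)
= 15.4598

15.4598


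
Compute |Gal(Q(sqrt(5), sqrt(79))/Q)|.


The 2 square roots of distinct primes are multiplicatively independent over Q,
so [K:Q] = 2^2 and Gal(K/Q) is isomorphic to (Z/2Z)^2.
|Gal| = 2^2 = 4

4


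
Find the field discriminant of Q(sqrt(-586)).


For K = Q(sqrt(d)) with d squarefree: disc(K) = d if d = 1 mod 4, and disc(K) = 4d if d = 2 or 3 mod 4.
Here d = -586, and d mod 4 = 2.
d = 2 mod 4, not 1 (O_K = Z[sqrt(d)]), so disc(K) = 4d = 4 * (-586) = -2344

-2344


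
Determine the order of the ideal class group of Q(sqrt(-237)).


K = Q(sqrt(-237)). d mod 4 = 3, so D = disc(K) = 4d = -948
h(K) equals the number of primitive reduced positive-definite forms (a, b, c) = a*x^2 + b*x*y + c*y^2 with b^2 - 4ac = D,
where reduced means |b| <= a <= c, with b >= 0 whenever |b| = a or a = c, and primitive means gcd(a, b, c) = 1.
Reduced forces 3a^2 <= |D| = 948, so 1 <= a <= 17; b must have the parity of D, and c = (b^2 - D)/(4a) must be an integer >= a.
Enumerate a = 1..17, b in [-a, a]:
  a=1: (1, 0, 237)  [1]
  a=2: (2, 2, 119)  [1]
  a=3: (3, 0, 79)  [1]
  a=4..5: none
  a=6: (6, 6, 41)  [1]
  a=7: (7, -2, 34), (7, 2, 34)  [2]
  a=8..10: none
  a=11: (11, -8, 23), (11, 8, 23)  [2]
  a=12: none
  a=13: (13, -12, 21), (13, 12, 21)  [2]
  a=14: (14, -2, 17), (14, 2, 17)  [2]
  a=15..17: none
Total reduced forms: 1 + 1 + 1 + 1 + 2 + 2 + 2 + 2 = 12
h = 12

12


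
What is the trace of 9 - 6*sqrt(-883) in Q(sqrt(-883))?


Tr(a + b*sqrt(d)) = (a + b*sqrt(d)) + (a - b*sqrt(d)) = 2a
= 2 * (9)
= 18

18


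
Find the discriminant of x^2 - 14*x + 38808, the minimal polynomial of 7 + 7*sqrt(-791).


The element 7 + 7*sqrt(-791) has minimal polynomial:
x^2 - 14*x + 38808
Discriminant = (-14)^2 - 4*(38808)
= 196 - 155232
= -155036

-155036


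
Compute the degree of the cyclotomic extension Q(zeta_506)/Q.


The degree equals Euler's totient phi(506).
506 = 2 * 11 * 23
phi(506) = 220

220


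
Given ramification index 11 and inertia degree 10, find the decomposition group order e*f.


|D_P| = e * f
= 11 * 10
= 110

110


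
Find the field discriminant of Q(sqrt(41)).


For K = Q(sqrt(d)) with d squarefree: disc(K) = d if d = 1 mod 4, and disc(K) = 4d if d = 2 or 3 mod 4.
Here d = 41, and d mod 4 = 1.
d = 1 mod 4 (O_K = Z[(1+sqrt(d))/2]), so disc(K) = d = 41

41


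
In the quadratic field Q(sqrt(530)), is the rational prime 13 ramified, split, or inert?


K = Q(sqrt(530)). Since d mod 4 = 2, disc(K) = 2120.
Check p | disc: 2120 mod 13 = 1.
p does not divide disc. Compute Legendre symbol (d/p):
10^((13-1)/2) mod 13 = 1
(d/p) = 1, so p splits: (p) = P*P' with e=1, f=1, g=2.
Therefore p is split.

split


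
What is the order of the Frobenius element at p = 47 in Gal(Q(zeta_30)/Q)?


The Frobenius at p in Gal(Q(zeta_n)/Q) = (Z/nZ)* is the class of p, so its order is ord_30(47), the smallest k >= 1 with 47^k = 1 mod 30.
n = 30 = 2 * 3 * 5, phi(30) = 8; the order divides phi(n).
Divisors of 8: 1, 2, 4, 8
Repeated squaring mod 30: 47^1 = 17, 47^2 = 19, 47^4 = 1, 47^8 = 1
Test divisors in increasing order:
  k=1: 47^1 = 17 mod 30
  k=2: 47^2 = 19 mod 30
  k=4: 47^4 = 1 mod 30  <- first divisor giving 1
Order = 4

4


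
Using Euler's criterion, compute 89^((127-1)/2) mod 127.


p = 127 is prime and the exponent is (p-1)/2 = 63, so by Euler's criterion 89^63 = (89/127) = +1 or -1 mod 127.
Compute by square-and-multiply:
  63 = 32 + 16 + 8 + 4 + 2 + 1 (binary 111111)
  Repeated squaring mod 127: 89^1 = 89, 89^2 = 47, 89^4 = 50, 89^8 = 87, 89^16 = 76, 89^32 = 61
  89^63 = 89^32 * 89^16 * 89^8 * 89^4 * 89^2 * 89^1 = 61 * 76 * 87 * 50 * 47 * 89 mod 127
    61 * 76 = 4636 = 64 mod 127
    64 * 87 = 5568 = 107 mod 127
    107 * 50 = 5350 = 16 mod 127
    16 * 47 = 752 = 117 mod 127
    117 * 89 = 10413 = 126 mod 127
  89^63 = 126 mod 127
Result 126 = p - 1 = -1 mod 127: 89 is a quadratic non-residue mod 127. As a residue in [0, p-1] the value is 126.
89^63 mod 127 = 126

126


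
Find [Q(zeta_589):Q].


The degree equals Euler's totient phi(589).
589 = 19 * 31
phi(589) = 540

540


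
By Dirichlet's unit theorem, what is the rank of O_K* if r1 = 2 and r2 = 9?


By Dirichlet's unit theorem:
rank = r1 + r2 - 1
= 2 + 9 - 1
= 10

10


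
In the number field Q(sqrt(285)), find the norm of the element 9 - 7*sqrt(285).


N(a + b*sqrt(d)) = a^2 - d*b^2
= (9)^2 - (285)*(-7)^2
= 81 - 13965
= -13884

-13884


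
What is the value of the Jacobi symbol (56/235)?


Compute (56/235) via quadratic reciprocity:
  pull out 2: (2/235) = -1  (since 235 mod 8 = 3)
  pull out 2: (2/235) = -1  (since 235 mod 8 = 3)
  pull out 2: (2/235) = -1  (since 235 mod 8 = 3)
  reciprocity: (7/235) -> -(235/7)
  reduce: (4/7)
  pull out 2: (2/7) = +1  (since 7 mod 8 = 7)
  pull out 2: (2/7) = +1  (since 7 mod 8 = 7)
  (1/7) = 1
Product of signs = 1

1


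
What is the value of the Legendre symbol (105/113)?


p = 113 is prime, so compute (105/113) with the reciprocity algorithm (Jacobi-symbol steps: pull out 2s via (2/n), flip via reciprocity, reduce):
  reciprocity: (105/113) -> +(113/105)
  reduce: (8/105)
  pull out 2: (2/105) = +1  (since 105 mod 8 = 1)
  pull out 2: (2/105) = +1  (since 105 mod 8 = 1)
  pull out 2: (2/105) = +1  (since 105 mod 8 = 1)
  (1/105) = 1
Product of signs = 1
(105/113) = 1

1


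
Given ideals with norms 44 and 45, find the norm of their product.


N(IJ) = N(I) * N(J)
= 44 * 45
= 1980

1980


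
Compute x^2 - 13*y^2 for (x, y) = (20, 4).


x^2 - d*y^2
= 20^2 - 13*4^2
= 400 - 208
= 192

192


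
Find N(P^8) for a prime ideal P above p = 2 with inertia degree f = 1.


N(P^a) = p^(a*f)
= 2^(8*1)
= 2^8
= 256

256


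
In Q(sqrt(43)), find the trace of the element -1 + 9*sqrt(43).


Tr(a + b*sqrt(d)) = (a + b*sqrt(d)) + (a - b*sqrt(d)) = 2a
= 2 * (-1)
= -2

-2


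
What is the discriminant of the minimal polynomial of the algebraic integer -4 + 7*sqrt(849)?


The element -4 + 7*sqrt(849) has minimal polynomial:
x^2 + 8*x - 41585
Discriminant = (8)^2 - 4*(-41585)
= 64 + 166340
= 166404

166404


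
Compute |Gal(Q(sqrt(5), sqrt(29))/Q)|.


The 2 square roots of distinct primes are multiplicatively independent over Q,
so [K:Q] = 2^2 and Gal(K/Q) is isomorphic to (Z/2Z)^2.
|Gal| = 2^2 = 4

4


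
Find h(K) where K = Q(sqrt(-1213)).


K = Q(sqrt(-1213)). d mod 4 = 3, so D = disc(K) = 4d = -4852
h(K) equals the number of primitive reduced positive-definite forms (a, b, c) = a*x^2 + b*x*y + c*y^2 with b^2 - 4ac = D,
where reduced means |b| <= a <= c, with b >= 0 whenever |b| = a or a = c, and primitive means gcd(a, b, c) = 1.
Reduced forces 3a^2 <= |D| = 4852, so 1 <= a <= 40; b must have the parity of D, and c = (b^2 - D)/(4a) must be an integer >= a.
Enumerate a = 1..40, b in [-a, a]:
  a=1: (1, 0, 1213)  [1]
  a=2: (2, 2, 607)  [1]
  a=3..12: none
  a=13: (13, -6, 94), (13, 6, 94)  [2]
  a=14..22: none
  a=23: (23, -22, 58), (23, 22, 58)  [2]
  a=24..25: none
  a=26: (26, -6, 47), (26, 6, 47)  [2]
  a=27..28: none
  a=29: (29, -22, 46), (29, 22, 46)  [2]
  a=30..40: none
Total reduced forms: 1 + 1 + 2 + 2 + 2 + 2 = 10
h = 10

10


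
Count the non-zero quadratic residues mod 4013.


For prime p, the number of non-zero quadratic residues is (p-1)/2.
= (4013-1)/2
= 2006

2006


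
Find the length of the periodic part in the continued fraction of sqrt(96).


Run the CF algorithm for sqrt(96).
a_0 = floor(sqrt(96)) = 9; set m_0=0, q_0=1.
Recurrence: m' = q*a - m,  q' = (d - m'^2)/q,  a' = floor((a_0 + m')/q').
  step 1: m=9, q=15, a=1
  step 2: m=6, q=4, a=3
  step 3: m=6, q=15, a=1
  step 4: m=9, q=1, a=18
a_4 = 2*a_0 = 18, so the period closes here.
sqrt(96) = [9; 1, 3, 1, 18]
Period length = 4

4


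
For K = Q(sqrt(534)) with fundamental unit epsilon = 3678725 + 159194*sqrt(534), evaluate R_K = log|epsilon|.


epsilon = 3678725 + 159194*sqrt(534)
= 7.3574e+06
R = ln(7.3574e+06)
= 15.8112

15.8112


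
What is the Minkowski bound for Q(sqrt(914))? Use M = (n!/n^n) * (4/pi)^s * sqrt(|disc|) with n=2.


d = 914, d mod 4 = 2, so disc(K) = 4d = 3656; |disc(K)| = 3656
Real quadratic field, so n = 2, s = r2 = 0, r1 = 2
M = (n!/n^n) * (4/pi)^s * sqrt(|disc(K)|) = (2!/2^2) * (4/pi)^0 * sqrt(3656)
= 0.5 * 1.000000 * 60.464866
= 30.2324

30.2324


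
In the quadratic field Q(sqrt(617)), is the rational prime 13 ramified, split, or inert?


K = Q(sqrt(617)). Since d mod 4 = 1, disc(K) = 617.
Check p | disc: 617 mod 13 = 6.
p does not divide disc. Compute Legendre symbol (d/p):
6^((13-1)/2) mod 13 = -1
(d/p) = -1, so p is inert: (p) stays prime with e=1, f=2, g=1.
Therefore p is inert.

inert


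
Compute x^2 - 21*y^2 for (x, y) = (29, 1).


x^2 - d*y^2
= 29^2 - 21*1^2
= 841 - 21
= 820

820


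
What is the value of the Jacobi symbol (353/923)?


Compute (353/923) via quadratic reciprocity:
  reciprocity: (353/923) -> +(923/353)
  reduce: (217/353)
  reciprocity: (217/353) -> +(353/217)
  reduce: (136/217)
  pull out 2: (2/217) = +1  (since 217 mod 8 = 1)
  pull out 2: (2/217) = +1  (since 217 mod 8 = 1)
  pull out 2: (2/217) = +1  (since 217 mod 8 = 1)
  reciprocity: (17/217) -> +(217/17)
  reduce: (13/17)
  reciprocity: (13/17) -> +(17/13)
  reduce: (4/13)
  pull out 2: (2/13) = -1  (since 13 mod 8 = 5)
  pull out 2: (2/13) = -1  (since 13 mod 8 = 5)
  (1/13) = 1
Product of signs = 1

1


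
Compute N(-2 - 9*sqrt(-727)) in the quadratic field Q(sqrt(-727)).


N(a + b*sqrt(d)) = a^2 - d*b^2
= (-2)^2 - (-727)*(-9)^2
= 4 + 58887
= 58891

58891


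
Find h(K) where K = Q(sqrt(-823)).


K = Q(sqrt(-823)). d mod 4 = 1, so D = disc(K) = d = -823
h(K) equals the number of primitive reduced positive-definite forms (a, b, c) = a*x^2 + b*x*y + c*y^2 with b^2 - 4ac = D,
where reduced means |b| <= a <= c, with b >= 0 whenever |b| = a or a = c, and primitive means gcd(a, b, c) = 1.
Reduced forces 3a^2 <= |D| = 823, so 1 <= a <= 16; b must have the parity of D, and c = (b^2 - D)/(4a) must be an integer >= a.
Enumerate a = 1..16, b in [-a, a]:
  a=1: (1, 1, 206)  [1]
  a=2: (2, -1, 103), (2, 1, 103)  [2]
  a=3: none
  a=4: (4, -3, 52), (4, 3, 52)  [2]
  a=5..7: none
  a=8: (8, -3, 26), (8, 3, 26)  [2]
  a=9..12: none
  a=13: (13, -3, 16), (13, 3, 16)  [2]
  a=14..16: none
Total reduced forms: 1 + 2 + 2 + 2 + 2 = 9
h = 9

9


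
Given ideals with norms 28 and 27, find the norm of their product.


N(IJ) = N(I) * N(J)
= 28 * 27
= 756

756


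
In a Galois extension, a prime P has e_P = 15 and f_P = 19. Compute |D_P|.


|D_P| = e * f
= 15 * 19
= 285

285


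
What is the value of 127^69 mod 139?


p = 139 is prime and the exponent is (p-1)/2 = 69, so by Euler's criterion 127^69 = (127/139) = +1 or -1 mod 139.
Compute by square-and-multiply:
  69 = 64 + 4 + 1 (binary 1000101)
  Repeated squaring mod 139: 127^1 = 127, 127^2 = 5, 127^4 = 25, 127^8 = 69, 127^16 = 35, 127^32 = 113, 127^64 = 120
  127^69 = 127^64 * 127^4 * 127^1 = 120 * 25 * 127 mod 139
    120 * 25 = 3000 = 81 mod 139
    81 * 127 = 10287 = 1 mod 139
  127^69 = 1 mod 139
Result 1: 127 is a quadratic residue mod 139.
127^69 mod 139 = 1

1


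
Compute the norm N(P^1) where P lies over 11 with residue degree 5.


N(P^a) = p^(a*f)
= 11^(1*5)
= 11^5
= 161051

161051


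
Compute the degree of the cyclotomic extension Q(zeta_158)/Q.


The degree equals Euler's totient phi(158).
158 = 2 * 79
phi(158) = 78

78


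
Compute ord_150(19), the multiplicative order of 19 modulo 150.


We want ord_150(19), the smallest k >= 1 with 19^k = 1 mod 150.
n = 150 = 2 * 3 * 5^2, phi(150) = 40; the order divides phi(n).
Divisors of 40: 1, 2, 4, 5, 8, 10, 20, 40
Repeated squaring mod 150: 19^1 = 19, 19^2 = 61, 19^4 = 121, 19^8 = 91, 19^16 = 31, 19^32 = 61
Test divisors in increasing order:
  k=1: 19^1 = 19 mod 150
  k=2: 19^2 = 61 mod 150
  k=4: 19^4 = 121 mod 150
  k=5: 19^5 = 121 * 19 = 49 mod 150
  k=8: 19^8 = 91 mod 150
  k=10: 19^10 = 91 * 61 = 1 mod 150  <- first divisor giving 1
Order = 10

10


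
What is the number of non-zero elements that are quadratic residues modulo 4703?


For prime p, the number of non-zero quadratic residues is (p-1)/2.
= (4703-1)/2
= 2351

2351


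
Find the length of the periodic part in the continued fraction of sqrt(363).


Run the CF algorithm for sqrt(363).
a_0 = floor(sqrt(363)) = 19; set m_0=0, q_0=1.
Recurrence: m' = q*a - m,  q' = (d - m'^2)/q,  a' = floor((a_0 + m')/q').
  step 1: m=19, q=2, a=19
  step 2: m=19, q=1, a=38
a_2 = 2*a_0 = 38, so the period closes here.
sqrt(363) = [19; 19, 38]
Period length = 2

2


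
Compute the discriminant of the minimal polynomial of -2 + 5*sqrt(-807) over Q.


The element -2 + 5*sqrt(-807) has minimal polynomial:
x^2 + 4*x + 20179
Discriminant = (4)^2 - 4*(20179)
= 16 - 80716
= -80700

-80700


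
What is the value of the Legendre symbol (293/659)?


p = 659 is prime, so compute (293/659) with the reciprocity algorithm (Jacobi-symbol steps: pull out 2s via (2/n), flip via reciprocity, reduce):
  reciprocity: (293/659) -> +(659/293)
  reduce: (73/293)
  reciprocity: (73/293) -> +(293/73)
  reduce: (1/73)
  (1/73) = 1
Product of signs = 1
(293/659) = 1

1


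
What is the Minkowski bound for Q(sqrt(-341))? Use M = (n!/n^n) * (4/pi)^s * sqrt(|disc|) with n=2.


d = -341, d mod 4 = 3, so disc(K) = 4d = -1364; |disc(K)| = 1364
Imaginary quadratic field, so n = 2, s = r2 = 1, r1 = 0
M = (n!/n^n) * (4/pi)^s * sqrt(|disc(K)|) = (2!/2^2) * (4/pi)^1 * sqrt(1364)
= 0.5 * 1.273240 * 36.932371
= 23.5119

23.5119


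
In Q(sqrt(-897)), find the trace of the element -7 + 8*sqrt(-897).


Tr(a + b*sqrt(d)) = (a + b*sqrt(d)) + (a - b*sqrt(d)) = 2a
= 2 * (-7)
= -14

-14


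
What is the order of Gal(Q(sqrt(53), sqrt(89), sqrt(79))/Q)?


The 3 square roots of distinct primes are multiplicatively independent over Q,
so [K:Q] = 2^3 and Gal(K/Q) is isomorphic to (Z/2Z)^3.
|Gal| = 2^3 = 8

8


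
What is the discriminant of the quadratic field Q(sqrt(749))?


For K = Q(sqrt(d)) with d squarefree: disc(K) = d if d = 1 mod 4, and disc(K) = 4d if d = 2 or 3 mod 4.
Here d = 749, and d mod 4 = 1.
d = 1 mod 4 (O_K = Z[(1+sqrt(d))/2]), so disc(K) = d = 749

749


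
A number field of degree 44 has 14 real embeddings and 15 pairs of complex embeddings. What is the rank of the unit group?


By Dirichlet's unit theorem:
rank = r1 + r2 - 1
= 14 + 15 - 1
= 28

28


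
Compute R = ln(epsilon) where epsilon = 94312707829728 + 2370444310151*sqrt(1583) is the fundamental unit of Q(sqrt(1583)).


epsilon = 94312707829728 + 2370444310151*sqrt(1583)
= 1.8863e+14
R = ln(1.8863e+14)
= 32.8708

32.8708


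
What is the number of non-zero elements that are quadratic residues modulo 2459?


For prime p, the number of non-zero quadratic residues is (p-1)/2.
= (2459-1)/2
= 1229

1229


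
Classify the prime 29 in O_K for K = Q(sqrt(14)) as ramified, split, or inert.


K = Q(sqrt(14)). Since d mod 4 = 2, disc(K) = 56.
Check p | disc: 56 mod 29 = 27.
p does not divide disc. Compute Legendre symbol (d/p):
14^((29-1)/2) mod 29 = -1
(d/p) = -1, so p is inert: (p) stays prime with e=1, f=2, g=1.
Therefore p is inert.

inert


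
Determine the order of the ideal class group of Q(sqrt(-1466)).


K = Q(sqrt(-1466)). d mod 4 = 2, so D = disc(K) = 4d = -5864
h(K) equals the number of primitive reduced positive-definite forms (a, b, c) = a*x^2 + b*x*y + c*y^2 with b^2 - 4ac = D,
where reduced means |b| <= a <= c, with b >= 0 whenever |b| = a or a = c, and primitive means gcd(a, b, c) = 1.
Reduced forces 3a^2 <= |D| = 5864, so 1 <= a <= 44; b must have the parity of D, and c = (b^2 - D)/(4a) must be an integer >= a.
Enumerate a = 1..44, b in [-a, a]:
  a=1: (1, 0, 1466)  [1]
  a=2: (2, 0, 733)  [1]
  a=3: (3, -2, 489), (3, 2, 489)  [2]
  a=4: none
  a=5: (5, -4, 294), (5, 4, 294)  [2]
  a=6: (6, -4, 245), (6, 4, 245)  [2]
  a=7: (7, -4, 210), (7, 4, 210)  [2]
  a=8: none
  a=9: (9, -2, 163), (9, 2, 163)  [2]
  a=10: (10, -4, 147), (10, 4, 147)  [2]
  a=11..12: none
  a=13: (13, -8, 114), (13, 8, 114)  [2]
  a=14: (14, -4, 105), (14, 4, 105)  [2]
  a=15: (15, -14, 101), (15, -4, 98), (15, 4, 98), (15, 14, 101)  [4]
  a=16: none
  a=17: (17, -16, 90), (17, 16, 90)  [2]
  a=18: (18, -16, 85), (18, 16, 85)  [2]
  a=19: (19, -8, 78), (19, 8, 78)  [2]
  a=20: none
  a=21: (21, -10, 71), (21, -4, 70), (21, 4, 70), (21, 10, 71)  [4]
  a=22: none
  a=23: (23, -22, 69), (23, 22, 69)  [2]
  a=24: none
  a=25: (25, -6, 59), (25, 6, 59)  [2]
  a=26: (26, -8, 57), (26, 8, 57)  [2]
  a=27: (27, -20, 58), (27, 20, 58)  [2]
  a=28: none
  a=29: (29, -20, 54), (29, 20, 54)  [2]
  a=30: (30, -16, 51), (30, -4, 49), (30, 4, 49), (30, 16, 51)  [4]
  a=31..33: none
  a=34: (34, -16, 45), (34, 16, 45)  [2]
  a=35: (35, -24, 46), (35, -4, 42), (35, 4, 42), (35, 24, 46)  [4]
  a=36..37: none
  a=38: (38, -8, 39), (38, 8, 39)  [2]
  a=39: (39, -34, 45), (39, 34, 45)  [2]
  a=40: none
  a=41: (41, -32, 42), (41, 32, 42)  [2]
  a=42..44: none
Total reduced forms: 1 + 1 + 2 + 2 + 2 + 2 + 2 + 2 + 2 + 2 + 4 + 2 + 2 + 2 + 4 + 2 + 2 + 2 + 2 + 2 + 4 + 2 + 4 + 2 + 2 + 2 = 58
h = 58

58


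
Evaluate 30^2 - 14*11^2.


x^2 - d*y^2
= 30^2 - 14*11^2
= 900 - 1694
= -794

-794


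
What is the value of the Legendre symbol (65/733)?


p = 733 is prime, so compute (65/733) with the reciprocity algorithm (Jacobi-symbol steps: pull out 2s via (2/n), flip via reciprocity, reduce):
  reciprocity: (65/733) -> +(733/65)
  reduce: (18/65)
  pull out 2: (2/65) = +1  (since 65 mod 8 = 1)
  reciprocity: (9/65) -> +(65/9)
  reduce: (2/9)
  pull out 2: (2/9) = +1  (since 9 mod 8 = 1)
  (1/9) = 1
Product of signs = 1
(65/733) = 1

1


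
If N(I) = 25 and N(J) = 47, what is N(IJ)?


N(IJ) = N(I) * N(J)
= 25 * 47
= 1175

1175


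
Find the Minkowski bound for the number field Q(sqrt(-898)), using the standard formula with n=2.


d = -898, d mod 4 = 2, so disc(K) = 4d = -3592; |disc(K)| = 3592
Imaginary quadratic field, so n = 2, s = r2 = 1, r1 = 0
M = (n!/n^n) * (4/pi)^s * sqrt(|disc(K)|) = (2!/2^2) * (4/pi)^1 * sqrt(3592)
= 0.5 * 1.273240 * 59.933296
= 38.1547

38.1547


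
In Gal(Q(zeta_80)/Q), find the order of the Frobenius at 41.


The Frobenius at p in Gal(Q(zeta_n)/Q) = (Z/nZ)* is the class of p, so its order is ord_80(41), the smallest k >= 1 with 41^k = 1 mod 80.
n = 80 = 2^4 * 5, phi(80) = 32; the order divides phi(n).
Divisors of 32: 1, 2, 4, 8, 16, 32
Repeated squaring mod 80: 41^1 = 41, 41^2 = 1, 41^4 = 1, 41^8 = 1, 41^16 = 1, 41^32 = 1
Test divisors in increasing order:
  k=1: 41^1 = 41 mod 80
  k=2: 41^2 = 1 mod 80  <- first divisor giving 1
Order = 2

2


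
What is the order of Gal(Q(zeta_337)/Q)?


|Gal(Q(zeta_337)/Q)| = phi(337)
= 336

336


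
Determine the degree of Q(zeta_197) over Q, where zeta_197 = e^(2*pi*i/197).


The degree equals Euler's totient phi(197).
197 = 197
phi(197) = 196

196


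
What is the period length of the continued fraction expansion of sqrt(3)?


Run the CF algorithm for sqrt(3).
a_0 = floor(sqrt(3)) = 1; set m_0=0, q_0=1.
Recurrence: m' = q*a - m,  q' = (d - m'^2)/q,  a' = floor((a_0 + m')/q').
  step 1: m=1, q=2, a=1
  step 2: m=1, q=1, a=2
a_2 = 2*a_0 = 2, so the period closes here.
sqrt(3) = [1; 1, 2]
Period length = 2

2


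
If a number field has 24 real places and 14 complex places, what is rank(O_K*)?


By Dirichlet's unit theorem:
rank = r1 + r2 - 1
= 24 + 14 - 1
= 37

37


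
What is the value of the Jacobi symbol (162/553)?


Compute (162/553) via quadratic reciprocity:
  pull out 2: (2/553) = +1  (since 553 mod 8 = 1)
  reciprocity: (81/553) -> +(553/81)
  reduce: (67/81)
  reciprocity: (67/81) -> +(81/67)
  reduce: (14/67)
  pull out 2: (2/67) = -1  (since 67 mod 8 = 3)
  reciprocity: (7/67) -> -(67/7)
  reduce: (4/7)
  pull out 2: (2/7) = +1  (since 7 mod 8 = 7)
  pull out 2: (2/7) = +1  (since 7 mod 8 = 7)
  (1/7) = 1
Product of signs = 1

1


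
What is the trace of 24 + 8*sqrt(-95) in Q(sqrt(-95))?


Tr(a + b*sqrt(d)) = (a + b*sqrt(d)) + (a - b*sqrt(d)) = 2a
= 2 * (24)
= 48

48


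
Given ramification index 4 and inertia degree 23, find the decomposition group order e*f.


|D_P| = e * f
= 4 * 23
= 92

92


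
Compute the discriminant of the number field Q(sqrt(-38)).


For K = Q(sqrt(d)) with d squarefree: disc(K) = d if d = 1 mod 4, and disc(K) = 4d if d = 2 or 3 mod 4.
Here d = -38, and d mod 4 = 2.
d = 2 mod 4, not 1 (O_K = Z[sqrt(d)]), so disc(K) = 4d = 4 * (-38) = -152

-152


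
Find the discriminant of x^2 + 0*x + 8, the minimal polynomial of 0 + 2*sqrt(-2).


The element 0 + 2*sqrt(-2) has minimal polynomial:
x^2 + 0*x + 8
Discriminant = (0)^2 - 4*(8)
= 0 - 32
= -32

-32


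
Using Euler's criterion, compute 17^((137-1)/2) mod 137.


p = 137 is prime and the exponent is (p-1)/2 = 68, so by Euler's criterion 17^68 = (17/137) = +1 or -1 mod 137.
Compute by square-and-multiply:
  68 = 64 + 4 (binary 1000100)
  Repeated squaring mod 137: 17^1 = 17, 17^2 = 15, 17^4 = 88, 17^8 = 72, 17^16 = 115, 17^32 = 73, 17^64 = 123
  17^68 = 17^64 * 17^4 = 123 * 88 mod 137
    123 * 88 = 10824 = 1 mod 137
  17^68 = 1 mod 137
Result 1: 17 is a quadratic residue mod 137.
17^68 mod 137 = 1

1


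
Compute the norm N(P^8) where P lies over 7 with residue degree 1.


N(P^a) = p^(a*f)
= 7^(8*1)
= 7^8
= 5764801

5764801


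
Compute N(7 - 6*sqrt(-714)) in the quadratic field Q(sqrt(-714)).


N(a + b*sqrt(d)) = a^2 - d*b^2
= (7)^2 - (-714)*(-6)^2
= 49 + 25704
= 25753

25753


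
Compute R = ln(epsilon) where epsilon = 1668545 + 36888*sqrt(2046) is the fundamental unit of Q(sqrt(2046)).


epsilon = 1668545 + 36888*sqrt(2046)
= 3.3371e+06
R = ln(3.3371e+06)
= 15.0206

15.0206


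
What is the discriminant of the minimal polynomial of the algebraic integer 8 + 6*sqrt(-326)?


The element 8 + 6*sqrt(-326) has minimal polynomial:
x^2 - 16*x + 11800
Discriminant = (-16)^2 - 4*(11800)
= 256 - 47200
= -46944

-46944


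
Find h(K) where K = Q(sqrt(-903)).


K = Q(sqrt(-903)). d mod 4 = 1, so D = disc(K) = d = -903
h(K) equals the number of primitive reduced positive-definite forms (a, b, c) = a*x^2 + b*x*y + c*y^2 with b^2 - 4ac = D,
where reduced means |b| <= a <= c, with b >= 0 whenever |b| = a or a = c, and primitive means gcd(a, b, c) = 1.
Reduced forces 3a^2 <= |D| = 903, so 1 <= a <= 17; b must have the parity of D, and c = (b^2 - D)/(4a) must be an integer >= a.
Enumerate a = 1..17, b in [-a, a]:
  a=1: (1, 1, 226)  [1]
  a=2: (2, -1, 113), (2, 1, 113)  [2]
  a=3: (3, 3, 76)  [1]
  a=4: (4, -3, 57), (4, 3, 57)  [2]
  a=5: none
  a=6: (6, -3, 38), (6, 3, 38)  [2]
  a=7: (7, 7, 34)  [1]
  a=8: (8, -5, 29), (8, 5, 29)  [2]
  a=9..11: none
  a=12: (12, -3, 19), (12, 3, 19)  [2]
  a=13: none
  a=14: (14, -7, 17), (14, 7, 17)  [2]
  a=15: none
  a=16: (16, 11, 16)  [1]
  a=17: none
Total reduced forms: 1 + 2 + 1 + 2 + 2 + 1 + 2 + 2 + 2 + 1 = 16
h = 16

16


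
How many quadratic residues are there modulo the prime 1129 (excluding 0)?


For prime p, the number of non-zero quadratic residues is (p-1)/2.
= (1129-1)/2
= 564

564


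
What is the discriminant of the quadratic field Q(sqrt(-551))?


For K = Q(sqrt(d)) with d squarefree: disc(K) = d if d = 1 mod 4, and disc(K) = 4d if d = 2 or 3 mod 4.
Here d = -551, and d mod 4 = 1.
d = 1 mod 4 (O_K = Z[(1+sqrt(d))/2]), so disc(K) = d = -551

-551


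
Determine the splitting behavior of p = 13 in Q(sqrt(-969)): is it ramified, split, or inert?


K = Q(sqrt(-969)). Since d mod 4 = 3, disc(K) = -3876.
Check p | disc: -3876 mod 13 = 11.
p does not divide disc. Compute Legendre symbol (d/p):
6^((13-1)/2) mod 13 = -1
(d/p) = -1, so p is inert: (p) stays prime with e=1, f=2, g=1.
Therefore p is inert.

inert


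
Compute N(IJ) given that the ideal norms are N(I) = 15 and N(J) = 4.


N(IJ) = N(I) * N(J)
= 15 * 4
= 60

60


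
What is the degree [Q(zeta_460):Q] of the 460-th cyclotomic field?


The degree equals Euler's totient phi(460).
460 = 2^2 * 5 * 23
phi(460) = 176

176


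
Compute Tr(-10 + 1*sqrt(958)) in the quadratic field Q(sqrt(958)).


Tr(a + b*sqrt(d)) = (a + b*sqrt(d)) + (a - b*sqrt(d)) = 2a
= 2 * (-10)
= -20

-20


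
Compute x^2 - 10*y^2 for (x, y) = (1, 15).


x^2 - d*y^2
= 1^2 - 10*15^2
= 1 - 2250
= -2249

-2249


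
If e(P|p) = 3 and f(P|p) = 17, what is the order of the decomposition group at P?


|D_P| = e * f
= 3 * 17
= 51

51


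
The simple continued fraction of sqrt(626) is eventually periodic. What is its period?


Run the CF algorithm for sqrt(626).
a_0 = floor(sqrt(626)) = 25; set m_0=0, q_0=1.
Recurrence: m' = q*a - m,  q' = (d - m'^2)/q,  a' = floor((a_0 + m')/q').
  step 1: m=25, q=1, a=50
a_1 = 2*a_0 = 50, so the period closes here.
sqrt(626) = [25; 50]
Period length = 1

1


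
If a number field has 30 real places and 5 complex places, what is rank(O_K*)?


By Dirichlet's unit theorem:
rank = r1 + r2 - 1
= 30 + 5 - 1
= 34

34


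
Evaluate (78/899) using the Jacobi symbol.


Compute (78/899) via quadratic reciprocity:
  pull out 2: (2/899) = -1  (since 899 mod 8 = 3)
  reciprocity: (39/899) -> -(899/39)
  reduce: (2/39)
  pull out 2: (2/39) = +1  (since 39 mod 8 = 7)
  (1/39) = 1
Product of signs = 1

1


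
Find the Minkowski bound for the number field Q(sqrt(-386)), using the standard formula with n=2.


d = -386, d mod 4 = 2, so disc(K) = 4d = -1544; |disc(K)| = 1544
Imaginary quadratic field, so n = 2, s = r2 = 1, r1 = 0
M = (n!/n^n) * (4/pi)^s * sqrt(|disc(K)|) = (2!/2^2) * (4/pi)^1 * sqrt(1544)
= 0.5 * 1.273240 * 39.293765
= 25.0152

25.0152


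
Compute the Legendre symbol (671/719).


p = 719 is prime, so compute (671/719) with the reciprocity algorithm (Jacobi-symbol steps: pull out 2s via (2/n), flip via reciprocity, reduce):
  reciprocity: (671/719) -> -(719/671)
  reduce: (48/671)
  pull out 2: (2/671) = +1  (since 671 mod 8 = 7)
  pull out 2: (2/671) = +1  (since 671 mod 8 = 7)
  pull out 2: (2/671) = +1  (since 671 mod 8 = 7)
  pull out 2: (2/671) = +1  (since 671 mod 8 = 7)
  reciprocity: (3/671) -> -(671/3)
  reduce: (2/3)
  pull out 2: (2/3) = -1  (since 3 mod 8 = 3)
  (1/3) = 1
Product of signs = -1
(671/719) = -1

-1


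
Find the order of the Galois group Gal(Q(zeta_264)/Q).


|Gal(Q(zeta_264)/Q)| = phi(264)
= 80

80


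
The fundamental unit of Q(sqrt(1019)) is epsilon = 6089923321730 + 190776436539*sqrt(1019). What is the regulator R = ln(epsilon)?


epsilon = 6089923321730 + 190776436539*sqrt(1019)
= 1.2180e+13
R = ln(1.2180e+13)
= 30.1308

30.1308


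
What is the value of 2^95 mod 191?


p = 191 is prime and the exponent is (p-1)/2 = 95, so by Euler's criterion 2^95 = (2/191) = +1 or -1 mod 191.
Compute by square-and-multiply:
  95 = 64 + 16 + 8 + 4 + 2 + 1 (binary 1011111)
  Repeated squaring mod 191: 2^1 = 2, 2^2 = 4, 2^4 = 16, 2^8 = 65, 2^16 = 23, 2^32 = 147, 2^64 = 26
  2^95 = 2^64 * 2^16 * 2^8 * 2^4 * 2^2 * 2^1 = 26 * 23 * 65 * 16 * 4 * 2 mod 191
    26 * 23 = 598 = 25 mod 191
    25 * 65 = 1625 = 97 mod 191
    97 * 16 = 1552 = 24 mod 191
    24 * 4 = 96 = 96 mod 191
    96 * 2 = 192 = 1 mod 191
  2^95 = 1 mod 191
Result 1: 2 is a quadratic residue mod 191.
2^95 mod 191 = 1

1


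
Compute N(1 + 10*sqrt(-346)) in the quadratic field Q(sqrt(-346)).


N(a + b*sqrt(d)) = a^2 - d*b^2
= (1)^2 - (-346)*(10)^2
= 1 + 34600
= 34601

34601


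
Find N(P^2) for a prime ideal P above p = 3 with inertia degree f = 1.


N(P^a) = p^(a*f)
= 3^(2*1)
= 3^2
= 9

9


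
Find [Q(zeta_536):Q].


The degree equals Euler's totient phi(536).
536 = 2^3 * 67
phi(536) = 264

264


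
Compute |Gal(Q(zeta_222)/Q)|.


|Gal(Q(zeta_222)/Q)| = phi(222)
= 72

72


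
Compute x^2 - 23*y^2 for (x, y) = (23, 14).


x^2 - d*y^2
= 23^2 - 23*14^2
= 529 - 4508
= -3979

-3979


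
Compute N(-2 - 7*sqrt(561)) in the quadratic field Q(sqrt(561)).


N(a + b*sqrt(d)) = a^2 - d*b^2
= (-2)^2 - (561)*(-7)^2
= 4 - 27489
= -27485

-27485


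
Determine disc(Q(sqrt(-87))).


For K = Q(sqrt(d)) with d squarefree: disc(K) = d if d = 1 mod 4, and disc(K) = 4d if d = 2 or 3 mod 4.
Here d = -87, and d mod 4 = 1.
d = 1 mod 4 (O_K = Z[(1+sqrt(d))/2]), so disc(K) = d = -87

-87


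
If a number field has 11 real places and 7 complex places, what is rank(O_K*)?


By Dirichlet's unit theorem:
rank = r1 + r2 - 1
= 11 + 7 - 1
= 17

17


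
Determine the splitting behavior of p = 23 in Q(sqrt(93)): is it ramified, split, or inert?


K = Q(sqrt(93)). Since d mod 4 = 1, disc(K) = 93.
Check p | disc: 93 mod 23 = 1.
p does not divide disc. Compute Legendre symbol (d/p):
1^((23-1)/2) mod 23 = 1
(d/p) = 1, so p splits: (p) = P*P' with e=1, f=1, g=2.
Therefore p is split.

split


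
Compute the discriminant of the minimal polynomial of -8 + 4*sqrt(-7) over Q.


The element -8 + 4*sqrt(-7) has minimal polynomial:
x^2 + 16*x + 176
Discriminant = (16)^2 - 4*(176)
= 256 - 704
= -448

-448


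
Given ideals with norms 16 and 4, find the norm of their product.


N(IJ) = N(I) * N(J)
= 16 * 4
= 64

64


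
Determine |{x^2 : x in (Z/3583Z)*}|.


For prime p, the number of non-zero quadratic residues is (p-1)/2.
= (3583-1)/2
= 1791

1791


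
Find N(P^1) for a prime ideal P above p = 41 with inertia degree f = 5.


N(P^a) = p^(a*f)
= 41^(1*5)
= 41^5
= 115856201

115856201


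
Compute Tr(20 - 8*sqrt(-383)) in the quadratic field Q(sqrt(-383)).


Tr(a + b*sqrt(d)) = (a + b*sqrt(d)) + (a - b*sqrt(d)) = 2a
= 2 * (20)
= 40

40


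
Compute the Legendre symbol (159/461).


p = 461 is prime, so compute (159/461) with the reciprocity algorithm (Jacobi-symbol steps: pull out 2s via (2/n), flip via reciprocity, reduce):
  reciprocity: (159/461) -> +(461/159)
  reduce: (143/159)
  reciprocity: (143/159) -> -(159/143)
  reduce: (16/143)
  pull out 2: (2/143) = +1  (since 143 mod 8 = 7)
  pull out 2: (2/143) = +1  (since 143 mod 8 = 7)
  pull out 2: (2/143) = +1  (since 143 mod 8 = 7)
  pull out 2: (2/143) = +1  (since 143 mod 8 = 7)
  (1/143) = 1
Product of signs = -1
(159/461) = -1

-1


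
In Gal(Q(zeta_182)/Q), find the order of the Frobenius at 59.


The Frobenius at p in Gal(Q(zeta_n)/Q) = (Z/nZ)* is the class of p, so its order is ord_182(59), the smallest k >= 1 with 59^k = 1 mod 182.
n = 182 = 2 * 7 * 13, phi(182) = 72; the order divides phi(n).
Divisors of 72: 1, 2, 3, 4, 6, 8, 9, 12, 18, 24, 36, 72
Repeated squaring mod 182: 59^1 = 59, 59^2 = 23, 59^4 = 165, 59^8 = 107, 59^16 = 165, 59^32 = 107, 59^64 = 165
Test divisors in increasing order:
  k=1: 59^1 = 59 mod 182
  k=2: 59^2 = 23 mod 182
  k=3: 59^3 = 23 * 59 = 83 mod 182
  k=4: 59^4 = 165 mod 182
  k=6: 59^6 = 165 * 23 = 155 mod 182
  k=8: 59^8 = 107 mod 182
  k=9: 59^9 = 107 * 59 = 125 mod 182
  k=12: 59^12 = 107 * 165 = 1 mod 182  <- first divisor giving 1
Order = 12

12
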